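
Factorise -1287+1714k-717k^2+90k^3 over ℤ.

(3k-13)(5k-9)(6k-11)

Testing divisors of the constant over divisors of the leading coefficient, k = 11/6 is a root, so (6k-11) divides it; the quotient is 15k^2-92k+117.
The remaining quadratic factors as (5k-9)(3k-13).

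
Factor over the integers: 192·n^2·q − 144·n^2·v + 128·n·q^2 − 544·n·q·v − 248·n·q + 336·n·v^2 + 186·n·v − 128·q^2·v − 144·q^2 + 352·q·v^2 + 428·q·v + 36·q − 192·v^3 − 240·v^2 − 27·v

(4·q − 3·v)·(6·n + 4·q − 8·v − 1)·(8·n − 8·v − 9)

Group: 4·q·(48·n^2 + 32·n·q − 112·n·v − 62·n − 32·q·v − 36·q + 64·v^2 + 80·v + 9) − 3·v·(48·n^2 + 32·n·q − 112·n·v − 62·n − 32·q·v − 36·q + 64·v^2 + 80·v + 9); both groups contain (48·n^2 + 32·n·q − 112·n·v − 62·n − 32·q·v − 36·q + 64·v^2 + 80·v + 9), so (4·q − 3·v) is a factor with cofactor 48·n^2 + 32·n·q − 112·n·v − 62·n − 32·q·v − 36·q + 64·v^2 + 80·v + 9.
The cofactor groups again: 48·n^2 + 32·n·q − 112·n·v − 62·n − 32·q·v − 36·q + 64·v^2 + 80·v + 9 = 8·n·(6·n + 4·q − 8·v − 1) + (−8·v − 9)·(6·n + 4·q − 8·v − 1); both groups contain (6·n + 4·q − 8·v − 1), giving (8·n − 8·v − 9)·(6·n + 4·q − 8·v − 1).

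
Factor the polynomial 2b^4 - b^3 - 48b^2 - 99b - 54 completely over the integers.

(2b + 3)(b + 1)(b + 3)(b - 6)

By the rational root theorem, b = 6 is a root, so (b - 6) is a factor; dividing leaves 2b^3 + 11b^2 + 18b + 9.
Next, b = -3/2 is a root, giving the factor (2b + 3) and quotient b^2 + 4b + 3.
The remaining quadratic factors as (b + 1)(b + 3).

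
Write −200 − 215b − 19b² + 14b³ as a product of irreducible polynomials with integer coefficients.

Trying the rational-root candidates, b = −5/2 is a root, so (2b + 5) divides it; the quotient is 7b² − 27b − 40.
The remaining quadratic factors as (7b + 8)(b − 5).

(2b + 5)(7b + 8)(b − 5)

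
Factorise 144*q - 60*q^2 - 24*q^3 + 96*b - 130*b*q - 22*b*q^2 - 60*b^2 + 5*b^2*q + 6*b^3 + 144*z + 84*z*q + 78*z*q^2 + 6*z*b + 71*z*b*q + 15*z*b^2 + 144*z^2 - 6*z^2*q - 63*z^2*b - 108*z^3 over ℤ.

-(9*z - 3*b - 4*q + 6)*(3*z + 2*b + 3*q)*(4*z + b - 2*q - 8)

Group: 3*z*(-36*z^2 + 3*z*b + 34*z*q + 48*z + 3*b^2 - 2*b*q - 30*b - 8*q^2 - 20*q + 48) + (2*b + 3*q)*(-36*z^2 + 3*z*b + 34*z*q + 48*z + 3*b^2 - 2*b*q - 30*b - 8*q^2 - 20*q + 48); both groups contain (-36*z^2 + 3*z*b + 34*z*q + 48*z + 3*b^2 - 2*b*q - 30*b - 8*q^2 - 20*q + 48), so (3*z + 2*b + 3*q) is a factor with cofactor -36*z^2 + 3*z*b + 34*z*q + 48*z + 3*b^2 - 2*b*q - 30*b - 8*q^2 - 20*q + 48.
The cofactor groups again: -36*z^2 + 3*z*b + 34*z*q + 48*z + 3*b^2 - 2*b*q - 30*b - 8*q^2 - 20*q + 48 = -9*z*(4*z + b - 2*q - 8) + (3*b + 4*q - 6)*(4*z + b - 2*q - 8); both groups contain (4*z + b - 2*q - 8), giving -(9*z - 3*b - 4*q + 6)*(4*z + b - 2*q - 8).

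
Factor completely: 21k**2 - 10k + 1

(3k - 1)(7k - 1)

Need a pair with product 21·1 = 21 and sum -10: that's -7 and -3.
Split the middle term: 21k**2 - 7k - 3k + 1 = 7k(3k - 1) - (3k - 1).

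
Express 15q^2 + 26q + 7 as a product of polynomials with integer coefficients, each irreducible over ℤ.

Need a pair with product 15·7 = 105 and sum 26: that's 21 and 5.
Split the middle term: 15q^2 + 21q + 5q + 7 = 3q(5q + 7) + (5q + 7).

(3q + 1)(5q + 7)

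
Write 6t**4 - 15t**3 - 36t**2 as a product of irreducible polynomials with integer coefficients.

3t**2(2t + 3)(t - 4)

Pull out the common factor 3t**2, then factor the remaining trinomial.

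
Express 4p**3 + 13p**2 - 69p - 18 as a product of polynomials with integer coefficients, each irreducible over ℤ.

Among the possible rational roots, p = 3 is a root, so (p - 3) is a factor; dividing leaves 4p**2 + 25p + 6.
The remaining quadratic factors as (p + 6)(4p + 1).

(4p + 1)(p + 6)(p - 3)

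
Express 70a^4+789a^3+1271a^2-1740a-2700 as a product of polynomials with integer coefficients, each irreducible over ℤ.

(2a+5)(5a+6)(7a-10)(a+9)

Testing divisors of the constant over divisors of the leading coefficient, a = -9 is a root, so (a+9) divides it; the quotient is 70a^3+159a^2-160a-300.
Then a = -6/5 is a root, so (5a+6) is a factor; dividing leaves 14a^2+15a-50.
The remaining quadratic factors as (7a-10)(2a+5).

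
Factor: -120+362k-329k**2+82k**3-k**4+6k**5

Trying the rational-root candidates, k = 3/2 is a root, so (2k-3) is a factor; dividing leaves 3k**4+4k**3+47k**2-94k+40.
Continuing, k = 2/3 is a root, so (3k-2) is a factor; dividing leaves k**3+2k**2+17k-20.
Continuing, k = 1 is a root, so (k-1) divides it; the quotient is k**2+3k+20.
The quadratic k**2+3k+20 has discriminant -71 < 0 and is irreducible over ℤ.

(2k-3)(3k-2)(k-1)(k**2+3k+20)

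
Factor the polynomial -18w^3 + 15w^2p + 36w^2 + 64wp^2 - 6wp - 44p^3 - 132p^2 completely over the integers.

-(3w - 2p - 6)(w - 2p)(6w + 11p)

Group: 6w(-3w^2 + 8wp + 6w - 4p^2 - 12p) + 11p(-3w^2 + 8wp + 6w - 4p^2 - 12p); both groups contain (-3w^2 + 8wp + 6w - 4p^2 - 12p), so (6w + 11p) is a factor with cofactor -3w^2 + 8wp + 6w - 4p^2 - 12p.
The cofactor groups again: -3w^2 + 8wp + 6w - 4p^2 - 12p = -w(3w - 2p - 6) + 2p(3w - 2p - 6); both groups contain (3w - 2p - 6), giving -(w - 2p)(3w - 2p - 6).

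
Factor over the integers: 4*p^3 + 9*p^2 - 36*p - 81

Group as (4*p^3 - 36*p) + (9*p^2 - 81) = 4*p*(p^2 - 9) + 9*(p^2 - 9).
Both groups share the factor (p^2 - 9).

(4*p + 9)*(p + 3)*(p - 3)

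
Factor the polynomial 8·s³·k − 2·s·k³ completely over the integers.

Pull out the common factor 2·s·k; 4·s² − k² is a difference of squares.

2·k·s·(2·s − k)·(2·s + k)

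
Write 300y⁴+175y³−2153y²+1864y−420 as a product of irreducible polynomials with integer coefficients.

Trying the rational-root candidates, y = 7/4 is a root, giving the factor (4y−7) and quotient 75y³+175y²−232y+60.
Continuing, y = 2/5 is a root, so (5y−2) divides it; the quotient is 15y²+41y−30.
The remaining quadratic factors as (5y−3)(3y+10).

(3y+10)(4y−7)(5y−2)(5y−3)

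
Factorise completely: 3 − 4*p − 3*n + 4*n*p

(4*p − 3)*(n − 1)

Group as (4*n*p − 3*n) + (−4*p + 3) = n*(4*p − 3) − (4*p − 3).
Both groups share the factor (4*p − 3).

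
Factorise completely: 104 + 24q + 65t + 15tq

Group as (15tq + 65t) + (24q + 104) = 5t(3q + 13) + 8(3q + 13).
Both groups share the factor (3q + 13).

(3q + 13)(5t + 8)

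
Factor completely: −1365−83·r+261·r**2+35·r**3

(5·r+13)·(7·r−15)·(r+7)

Testing divisors of the constant over divisors of the leading coefficient, r = −7 is a root, so (r+7) divides it; the quotient is 35·r**2+16·r−195.
The remaining quadratic factors as (7·r−15)(5·r+13).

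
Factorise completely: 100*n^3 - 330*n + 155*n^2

5*n*(4*n + 11)*(5*n - 6)

Pull out the common factor 5*n, then factor the remaining trinomial.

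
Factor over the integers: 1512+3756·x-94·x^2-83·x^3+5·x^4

Trying the rational-root candidates, x = 9 is a root, giving the factor (x-9) and quotient 5·x^3-38·x^2-436·x-168.
Next, x = -6 is a root, giving the factor (x+6) and quotient 5·x^2-68·x-28.
The remaining quadratic factors as (x-14)(5·x+2).

(5·x+2)·(x+6)·(x-14)·(x-9)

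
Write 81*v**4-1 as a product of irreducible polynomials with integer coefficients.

(3*v+1)*(3*v-1)*(9*v**2+1)

Write as (9*v**2)² − (1)², then factor 9*v**2-1 once more.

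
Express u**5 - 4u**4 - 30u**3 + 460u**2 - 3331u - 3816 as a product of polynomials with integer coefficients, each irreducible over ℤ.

(u + 1)(u + 9)(u - 8)(u**2 - 6u + 53)

By the rational root theorem, u = 8 is a root, so (u - 8) divides it; the quotient is u**4 + 4u**3 + 2u**2 + 476u + 477.
Continuing, u = -1 is a root, so (u + 1) divides it; the quotient is u**3 + 3u**2 - u + 477.
Then u = -9 is a root, giving the factor (u + 9) and quotient u**2 - 6u + 53.
The quadratic u**2 - 6u + 53 has discriminant -176 < 0 and is irreducible over ℤ.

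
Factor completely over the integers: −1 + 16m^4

(2m + 1)(2m − 1)(4m^2 + 1)

Difference of squares twice: with A = 2m and B = 1, A⁴ − B⁴ = (A² − B²)(A² + B²), and A² − B² factors again.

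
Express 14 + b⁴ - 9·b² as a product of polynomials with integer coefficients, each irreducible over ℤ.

(b² - 2)·(b² - 7)

Substitute u = b² to get a quadratic in u, then factor.
b² - 2 is irreducible over ℤ (2 is not a perfect square).
b² - 7 is irreducible over ℤ (7 is not a perfect square).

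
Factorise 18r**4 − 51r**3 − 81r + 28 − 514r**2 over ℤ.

By the rational root theorem, r = −4 is a root, so (r + 4) divides it; the quotient is 18r**3 − 123r**2 − 22r + 7.
Then r = 7 is a root, giving the factor (r − 7) and quotient 18r**2 + 3r − 1.
The remaining quadratic factors as (6r − 1)(3r + 1).

(3r + 1)(6r − 1)(r + 4)(r − 7)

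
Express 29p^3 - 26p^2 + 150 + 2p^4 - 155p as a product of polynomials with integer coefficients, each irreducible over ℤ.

Among the possible rational roots, p = -5/2 is a root, so (2p + 5) is a factor; dividing leaves p^3 + 12p^2 - 43p + 30.
Continuing, p = 1 is a root, so (p - 1) is a factor; dividing leaves p^2 + 13p - 30.
The remaining quadratic factors as (p - 2)(p + 15).

(2p + 5)(p + 15)(p - 1)(p - 2)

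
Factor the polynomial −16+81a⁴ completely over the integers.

(3a+2)(3a−2)(9a²+4)

Write as (9a²)² − (4)², then factor 9a²−4 once more.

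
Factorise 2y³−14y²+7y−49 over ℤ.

(y−7)(2y²+7)

Group as (2y³+7y) + (−14y²−49) = y(2y²+7) − 7(2y²+7).
Both groups share the factor (2y²+7).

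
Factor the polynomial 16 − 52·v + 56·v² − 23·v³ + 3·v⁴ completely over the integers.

By the rational root theorem, v = 1 is a root, so (v − 1) divides it; the quotient is 3·v³ − 20·v² + 36·v − 16.
Continuing, v = 2 is a root, so (v − 2) is a factor; dividing leaves 3·v² − 14·v + 8.
The remaining quadratic factors as (v − 4)(3·v − 2).

(3·v − 2)·(v − 1)·(v − 2)·(v − 4)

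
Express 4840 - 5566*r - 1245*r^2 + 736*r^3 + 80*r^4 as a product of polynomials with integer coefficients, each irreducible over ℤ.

(4*r + 11)*(4*r - 11)*(5*r - 4)*(r + 10)

Trying the rational-root candidates, r = 4/5 is a root, so (5*r - 4) divides it; the quotient is 16*r^3 + 160*r^2 - 121*r - 1210.
Then r = -11/4 is a root, so (4*r + 11) is a factor; dividing leaves 4*r^2 + 29*r - 110.
The remaining quadratic factors as (r + 10)(4*r - 11).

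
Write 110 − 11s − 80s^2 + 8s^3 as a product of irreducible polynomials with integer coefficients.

(s − 10)(8s^2 − 11)

Group as (8s^3 − 11s) + (−80s^2 + 110) = s(8s^2 − 11) − 10(8s^2 − 11).
Both groups share the factor (8s^2 − 11).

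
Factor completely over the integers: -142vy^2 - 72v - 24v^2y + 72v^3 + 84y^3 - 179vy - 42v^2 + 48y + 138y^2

(3v - 2y)(4v + 6y + 3)(6v - 7y - 8)

Group: 6v(12v^2 + 10vy + 9v - 12y^2 - 6y) + (-7y - 8)(12v^2 + 10vy + 9v - 12y^2 - 6y); both groups contain (12v^2 + 10vy + 9v - 12y^2 - 6y), so (6v - 7y - 8) is a factor with cofactor 12v^2 + 10vy + 9v - 12y^2 - 6y.
The cofactor groups again: 12v^2 + 10vy + 9v - 12y^2 - 6y = 3v(4v + 6y + 3) - 2y(4v + 6y + 3); both groups contain (4v + 6y + 3), giving (3v - 2y)(4v + 6y + 3).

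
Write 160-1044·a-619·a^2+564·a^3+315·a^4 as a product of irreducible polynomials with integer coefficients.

Testing divisors of the constant over divisors of the leading coefficient, a = -5/3 is a root, so (3·a+5) is a factor; dividing leaves 105·a^3+13·a^2-228·a+32.
Continuing, a = 1/7 is a root, giving the factor (7·a-1) and quotient 15·a^2+4·a-32.
The remaining quadratic factors as (3·a-4)(5·a+8).

(3·a+5)·(3·a-4)·(5·a+8)·(7·a-1)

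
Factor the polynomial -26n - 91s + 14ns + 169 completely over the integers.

Group as (14ns - 26n) + (-91s + 169) = 2n(7s - 13) - 13(7s - 13).
Both groups share the factor (7s - 13).

(2n - 13)(7s - 13)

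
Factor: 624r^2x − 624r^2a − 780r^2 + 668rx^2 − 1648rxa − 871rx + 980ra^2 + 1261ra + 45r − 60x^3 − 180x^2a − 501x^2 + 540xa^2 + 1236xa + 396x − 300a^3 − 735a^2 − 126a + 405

(13r + 15x − 15a + 9)(4x − 4a − 5)(12r − x − 5a − 9)

Group: 4x(156r^2 + 167rx − 245ra − 9r − 15x^2 − 60xa − 144x + 75a^2 + 90a − 81) + (−4a − 5)(156r^2 + 167rx − 245ra − 9r − 15x^2 − 60xa − 144x + 75a^2 + 90a − 81); both groups contain (156r^2 + 167rx − 245ra − 9r − 15x^2 − 60xa − 144x + 75a^2 + 90a − 81), so (4x − 4a − 5) is a factor with cofactor 156r^2 + 167rx − 245ra − 9r − 15x^2 − 60xa − 144x + 75a^2 + 90a − 81.
The cofactor groups again: 156r^2 + 167rx − 245ra − 9r − 15x^2 − 60xa − 144x + 75a^2 + 90a − 81 = 12r(13r + 15x − 15a + 9) + (−x − 5a − 9)(13r + 15x − 15a + 9); both groups contain (13r + 15x − 15a + 9), giving (12r − x − 5a − 9)(13r + 15x − 15a + 9).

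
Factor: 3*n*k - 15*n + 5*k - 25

(3*n + 5)*(k - 5)

Group as (3*n*k - 15*n) + (5*k - 25) = 3*n*(k - 5) + 5*(k - 5).
Both groups share the factor (k - 5).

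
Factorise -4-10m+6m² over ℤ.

Pull out the common factor 2, then factor the remaining trinomial.

2(3m+1)(m-2)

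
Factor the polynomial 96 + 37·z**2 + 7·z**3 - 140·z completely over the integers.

(7·z - 12)·(z + 8)·(z - 1)

By the rational root theorem, z = 1 is a root, so (z - 1) is a factor; dividing leaves 7·z**2 + 44·z - 96.
The remaining quadratic factors as (z + 8)(7·z - 12).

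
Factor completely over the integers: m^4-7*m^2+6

(m+1)*(m-1)*(m^2-6)

Substitute u = m^2 to get a quadratic in u, then factor.
m^2-1 is a difference of squares.
m^2-6 is irreducible over ℤ (6 is not a perfect square).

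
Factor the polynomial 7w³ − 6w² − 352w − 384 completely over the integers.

Among the possible rational roots, w = −8/7 is a root, giving the factor (7w + 8) and quotient w² − 2w − 48.
The remaining quadratic factors as (w + 6)(w − 8).

(7w + 8)(w + 6)(w − 8)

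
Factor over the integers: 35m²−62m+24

(5m−6)(7m−4)

Need a pair with product 35·24 = 840 and sum −62: that's −42 and −20.
Split the middle term: 35m²−42m − 20m+24 = 7m(5m−6) − 4(5m−6).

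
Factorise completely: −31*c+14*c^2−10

Need a pair with product 14·(−10) = −140 and sum −31: that's 4 and −35.
Split the middle term: 14*c^2+4*c − 35*c−10 = 2*c*(7*c+2) − 5*(7*c+2).

(2*c−5)*(7*c+2)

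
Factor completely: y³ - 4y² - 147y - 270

(y + 2)(y + 9)(y - 15)

Testing divisors of the constant over divisors of the leading coefficient, y = 15 is a root, so (y - 15) divides it; the quotient is y² + 11y + 18.
The remaining quadratic factors as (y + 2)(y + 9).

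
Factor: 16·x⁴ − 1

(2·x)⁴ − (1)⁴ = ((2·x)² − (1)²)((2·x)² + (1)²); the first factor splits again, the second (4·x² + 1) is irreducible.

(2·x + 1)·(2·x − 1)·(4·x² + 1)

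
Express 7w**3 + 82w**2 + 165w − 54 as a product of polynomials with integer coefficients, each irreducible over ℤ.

(7w − 2)(w + 3)(w + 9)

Trying the rational-root candidates, w = −9 is a root, giving the factor (w + 9) and quotient 7w**2 + 19w − 6.
The remaining quadratic factors as (7w − 2)(w + 3).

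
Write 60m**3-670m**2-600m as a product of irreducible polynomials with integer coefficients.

10m(6m+5)(m-12)

Pull out the common factor 10m, then factor the remaining trinomial.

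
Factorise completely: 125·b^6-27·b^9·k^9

Pull out the common factor b^6, leaving -27·b^3·k^9+125.
Recognize a difference of cubes with the parts 5 and 3·b·k^3.

-b^6·(3·b·k^3-5)·(9·b^2·k^6+15·b·k^3+25)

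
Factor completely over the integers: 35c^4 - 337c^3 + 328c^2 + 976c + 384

(5c + 4)(7c + 4)(c - 3)(c - 8)

By the rational root theorem, c = 3 is a root, giving the factor (c - 3) and quotient 35c^3 - 232c^2 - 368c - 128.
Next, c = 8 is a root, giving the factor (c - 8) and quotient 35c^2 + 48c + 16.
The remaining quadratic factors as (7c + 4)(5c + 4).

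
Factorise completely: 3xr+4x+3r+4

(3r+4)(x+1)

Group as (3xr+4x) + (3r+4) = x(3r+4) + (3r+4).
Both groups share the factor (3r+4).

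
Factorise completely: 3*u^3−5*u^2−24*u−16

Trying the rational-root candidates, u = 4 is a root, giving the factor (u−4) and quotient 3*u^2+7*u+4.
The remaining quadratic factors as (u+1)(3*u+4).

(3*u+4)*(u+1)*(u−4)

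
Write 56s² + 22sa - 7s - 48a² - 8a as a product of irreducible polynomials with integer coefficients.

(8s - 6a - 1)(7s + 8a)

Group: 8s(7s + 8a) + (-6a - 1)(7s + 8a); both groups contain (7s + 8a).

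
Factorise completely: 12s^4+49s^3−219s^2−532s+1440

Testing divisors of the constant over divisors of the leading coefficient, s = 8/3 is a root, giving the factor (3s−8) and quotient 4s^3+27s^2−s−180.
Next, s = −5 is a root, giving the factor (s+5) and quotient 4s^2+7s−36.
The remaining quadratic factors as (s+4)(4s−9).

(3s−8)(4s−9)(s+4)(s+5)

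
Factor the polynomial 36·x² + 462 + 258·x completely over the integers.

6·(2·x + 7)·(3·x + 11)

Pull out the common factor 6, then factor the remaining trinomial.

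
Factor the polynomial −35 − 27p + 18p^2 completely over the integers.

(3p − 7)(6p + 5)

Need a pair with product 18·(−35) = −630 and sum −27: that's −42 and 15.
Split the middle term: 18p^2 − 42p + 15p − 35 = 6p(3p − 7) + 5(3p − 7).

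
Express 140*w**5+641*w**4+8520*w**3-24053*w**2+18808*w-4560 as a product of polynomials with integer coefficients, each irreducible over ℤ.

Trying the rational-root candidates, w = 5/4 is a root, so (4*w-5) is a factor; dividing leaves 35*w**4+204*w**3+2385*w**2-3032*w+912.
Next, w = 3/5 is a root, so (5*w-3) is a factor; dividing leaves 7*w**3+45*w**2+504*w-304.
Next, w = 4/7 is a root, so (7*w-4) is a factor; dividing leaves w**2+7*w+76.
The quadratic w**2+7*w+76 has discriminant -255 < 0 and is irreducible over ℤ.

(4*w-5)*(5*w-3)*(7*w-4)*(w**2+7*w+76)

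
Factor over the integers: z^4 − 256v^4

(z − 4v)(z + 4v)(z^2 + 16v^2)

(z)⁴ − (4v)⁴ = ((z)² − (4v)²)((z)² + (4v)²); the first factor splits again, the second (z^2 + 16v^2) is irreducible.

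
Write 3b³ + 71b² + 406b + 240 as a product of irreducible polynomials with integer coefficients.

By the rational root theorem, b = -8 is a root, so (b + 8) is a factor; dividing leaves 3b² + 47b + 30.
The remaining quadratic factors as (b + 15)(3b + 2).

(3b + 2)(b + 15)(b + 8)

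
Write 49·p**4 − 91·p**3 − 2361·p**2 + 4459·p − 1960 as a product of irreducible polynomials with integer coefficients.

(7·p − 5)·(7·p − 8)·(p + 7)·(p − 7)

By the rational root theorem, p = 7 is a root, so (p − 7) is a factor; dividing leaves 49·p**3 + 252·p**2 − 597·p + 280.
Continuing, p = 8/7 is a root, giving the factor (7·p − 8) and quotient 7·p**2 + 44·p − 35.
The remaining quadratic factors as (p + 7)(7·p − 5).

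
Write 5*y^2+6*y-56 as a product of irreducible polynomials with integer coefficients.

Need a pair with product 5·(-56) = -280 and sum 6: that's -14 and 20.
Split the middle term: 5*y^2-14*y + 20*y-56 = y*(5*y-14) + 4*(5*y-14).

(5*y-14)*(y+4)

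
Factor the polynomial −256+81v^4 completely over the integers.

(3v+4)(3v−4)(9v^2+16)

Difference of squares twice: with A = 3v and B = 4, A⁴ − B⁴ = (A² − B²)(A² + B²), and A² − B² factors again.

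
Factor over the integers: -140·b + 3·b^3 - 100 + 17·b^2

(3·b + 2)·(b + 10)·(b - 5)

By the rational root theorem, b = 5 is a root, so (b - 5) divides it; the quotient is 3·b^2 + 32·b + 20.
The remaining quadratic factors as (3·b + 2)(b + 10).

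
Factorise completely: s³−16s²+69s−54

(s−1)(s−6)(s−9)

Trying the rational-root candidates, s = 6 is a root, giving the factor (s−6) and quotient s²−10s+9.
The remaining quadratic factors as (s−9)(s−1).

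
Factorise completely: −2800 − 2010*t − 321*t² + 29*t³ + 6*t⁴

(2*t + 5)*(3*t + 10)*(t + 7)*(t − 8)

By the rational root theorem, t = −5/2 is a root, giving the factor (2*t + 5) and quotient 3*t³ + 7*t² − 178*t − 560.
Then t = 8 is a root, so (t − 8) is a factor; dividing leaves 3*t² + 31*t + 70.
The remaining quadratic factors as (3*t + 10)(t + 7).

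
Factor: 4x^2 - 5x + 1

(4x - 1)(x - 1)

Need a pair with product 4·1 = 4 and sum -5: that's -4 and -1.
Split the middle term: 4x^2 - 4x - x + 1 = 4x(x - 1) - (x - 1).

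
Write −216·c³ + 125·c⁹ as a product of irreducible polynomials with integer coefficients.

Every term has a factor of c³; factoring it out leaves 125·c⁶ − 216.
Recognize a difference of cubes with the parts 5·c² and 6.

c³·(5·c² − 6)·(25·c⁴ + 30·c² + 36)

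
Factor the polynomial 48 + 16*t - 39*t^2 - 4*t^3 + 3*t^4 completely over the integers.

(3*t - 4)*(t + 1)*(t + 3)*(t - 4)

By the rational root theorem, t = 4 is a root, giving the factor (t - 4) and quotient 3*t^3 + 8*t^2 - 7*t - 12.
Then t = -3 is a root, giving the factor (t + 3) and quotient 3*t^2 - t - 4.
The remaining quadratic factors as (3*t - 4)(t + 1).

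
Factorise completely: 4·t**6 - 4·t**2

4·t**2·(t + 1)·(t - 1)·(t**2 + 1)

Factor out 4·t**2 first: what remains is t**4 - 1.
Recognize a difference of squares with the parts t**2 and 1.
t**2 - 1 is again a difference of squares: (t - 1)·(t + 1).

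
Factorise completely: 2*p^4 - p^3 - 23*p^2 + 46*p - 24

By the rational root theorem, p = 3/2 is a root, so (2*p - 3) divides it; the quotient is p^3 + p^2 - 10*p + 8.
Continuing, p = 2 is a root, giving the factor (p - 2) and quotient p^2 + 3*p - 4.
The remaining quadratic factors as (p - 1)(p + 4).

(2*p - 3)*(p + 4)*(p - 1)*(p - 2)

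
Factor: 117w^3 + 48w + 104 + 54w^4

Group as (54w^4 + 48w) + (117w^3 + 104) = 6w(9w^3 + 8) + 13(9w^3 + 8).
Both groups share the factor (9w^3 + 8).

(6w + 13)(9w^3 + 8)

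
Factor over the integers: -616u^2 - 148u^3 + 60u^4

4u^2(3u - 14)(5u + 11)

Pull out the common factor 4u^2, then factor the remaining trinomial.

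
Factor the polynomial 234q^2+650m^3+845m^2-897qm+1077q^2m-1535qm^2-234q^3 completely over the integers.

-(13q-10m-13)(6q-13m)(3q-5m)

Group: 6q(-39q^2+95qm+39q-50m^2-65m) - 13m(-39q^2+95qm+39q-50m^2-65m); both groups contain (-39q^2+95qm+39q-50m^2-65m), so (6q-13m) is a factor with cofactor -39q^2+95qm+39q-50m^2-65m.
The cofactor groups again: -39q^2+95qm+39q-50m^2-65m = -13q(3q-5m) + (10m+13)(3q-5m); both groups contain (3q-5m), giving -(13q-10m-13)(3q-5m).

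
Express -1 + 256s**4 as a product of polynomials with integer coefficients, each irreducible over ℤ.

(4s)⁴ − (1)⁴ = ((4s)² − (1)²)((4s)² + (1)²); the first factor splits again, the second (16s**2 + 1) is irreducible.

(4s + 1)(4s - 1)(16s**2 + 1)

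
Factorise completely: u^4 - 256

Write as (u^2)² − (16)², then factor u^2 - 16 once more.

(u + 4)·(u - 4)·(u^2 + 16)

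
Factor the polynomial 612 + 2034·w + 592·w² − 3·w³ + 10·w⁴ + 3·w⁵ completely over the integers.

(3·w + 1)·(w + 3)·(w + 6)·(w² − 6·w + 34)

By the rational root theorem, w = −1/3 is a root, so (3·w + 1) divides it; the quotient is w⁴ + 3·w³ − 2·w² + 198·w + 612.
Next, w = −6 is a root, giving the factor (w + 6) and quotient w³ − 3·w² + 16·w + 102.
Next, w = −3 is a root, so (w + 3) is a factor; dividing leaves w² − 6·w + 34.
The quadratic w² − 6·w + 34 has discriminant −100 < 0 and is irreducible over ℤ.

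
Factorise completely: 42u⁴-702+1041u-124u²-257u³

Among the possible rational roots, u = 9/7 is a root, so (7u-9) is a factor; dividing leaves 6u³-29u²-55u+78.
Then u = -13/6 is a root, giving the factor (6u+13) and quotient u²-7u+6.
The remaining quadratic factors as (u-6)(u-1).

(6u+13)(7u-9)(u-1)(u-6)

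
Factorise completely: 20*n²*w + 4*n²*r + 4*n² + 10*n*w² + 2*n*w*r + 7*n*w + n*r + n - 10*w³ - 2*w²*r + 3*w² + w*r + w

(4*n - 2*w + 1)*(n + w)*(5*w + r + 1)

Group: n*(20*n*w + 4*n*r + 4*n - 10*w² - 2*w*r + 3*w + r + 1) + w*(20*n*w + 4*n*r + 4*n - 10*w² - 2*w*r + 3*w + r + 1); both groups contain (20*n*w + 4*n*r + 4*n - 10*w² - 2*w*r + 3*w + r + 1), so (n + w) is a factor with cofactor 20*n*w + 4*n*r + 4*n - 10*w² - 2*w*r + 3*w + r + 1.
The cofactor groups again: 20*n*w + 4*n*r + 4*n - 10*w² - 2*w*r + 3*w + r + 1 = 4*n*(5*w + r + 1) + (-2*w + 1)*(5*w + r + 1); both groups contain (5*w + r + 1), giving (4*n - 2*w + 1)*(5*w + r + 1).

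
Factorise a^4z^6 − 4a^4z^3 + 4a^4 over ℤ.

a^4(z^3 − 2)^2

Every term has a factor of a^4; factoring it out leaves z^6 − 4z^3 + 4.
Recognize a perfect-square trinomial with the parts 2 and z^3.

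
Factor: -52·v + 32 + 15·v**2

(3·v - 8)·(5·v - 4)

Need a pair with product 15·32 = 480 and sum -52: that's -12 and -40.
Split the middle term: 15·v**2 - 12·v - 40·v + 32 = 3·v·(5·v - 4) - 8·(5·v - 4).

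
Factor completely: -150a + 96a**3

Pull out the common factor 6a; 16a**2 - 25 is a difference of squares.

6a(4a + 5)(4a - 5)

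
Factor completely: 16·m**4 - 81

(2·m + 3)·(2·m - 3)·(4·m**2 + 9)

Difference of squares twice: with A = 2·m and B = 3, A⁴ − B⁴ = (A² − B²)(A² + B²), and A² − B² factors again.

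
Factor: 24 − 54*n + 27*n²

3*(3*n − 2)*(3*n − 4)

Pull out the common factor 3, then factor the remaining trinomial.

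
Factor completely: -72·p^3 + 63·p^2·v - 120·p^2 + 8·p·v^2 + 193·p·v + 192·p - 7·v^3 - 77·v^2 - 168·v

Group: 3·p·(-24·p^2 + 13·p·v - 64·p + 7·v^2 + 56·v) + (-v - 3)·(-24·p^2 + 13·p·v - 64·p + 7·v^2 + 56·v); both groups contain (-24·p^2 + 13·p·v - 64·p + 7·v^2 + 56·v), so (3·p - v - 3) is a factor with cofactor -24·p^2 + 13·p·v - 64·p + 7·v^2 + 56·v.
The cofactor groups again: -24·p^2 + 13·p·v - 64·p + 7·v^2 + 56·v = -3·p·(8·p - 7·v) + (-v - 8)·(8·p - 7·v); both groups contain (8·p - 7·v), giving -(3·p + v + 8)·(8·p - 7·v).

-(3·p + v + 8)·(3·p - v - 3)·(8·p - 7·v)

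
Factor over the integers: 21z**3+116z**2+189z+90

(3z+5)(7z+6)(z+3)

Testing divisors of the constant over divisors of the leading coefficient, z = -5/3 is a root, so (3z+5) divides it; the quotient is 7z**2+27z+18.
The remaining quadratic factors as (7z+6)(z+3).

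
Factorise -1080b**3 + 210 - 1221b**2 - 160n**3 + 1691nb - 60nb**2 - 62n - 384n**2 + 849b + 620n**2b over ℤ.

Group: 5n(-32n**2 + 28nb - 96n + 72b**2 + 67b - 70) + (-15b - 3)(-32n**2 + 28nb - 96n + 72b**2 + 67b - 70); both groups contain (-32n**2 + 28nb - 96n + 72b**2 + 67b - 70), so (5n - 15b - 3) is a factor with cofactor -32n**2 + 28nb - 96n + 72b**2 + 67b - 70.
The cofactor groups again: -32n**2 + 28nb - 96n + 72b**2 + 67b - 70 = -4n(8n + 9b + 14) + (8b - 5)(8n + 9b + 14); both groups contain (8n + 9b + 14), giving -(4n - 8b + 5)(8n + 9b + 14).

-(5n - 15b - 3)(4n - 8b + 5)(8n + 9b + 14)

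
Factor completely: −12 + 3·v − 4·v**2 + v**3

Group as (v**3 + 3·v) + (−4·v**2 − 12) = v·(v**2 + 3) − 4·(v**2 + 3).
Both groups share the factor (v**2 + 3).

(v − 4)·(v**2 + 3)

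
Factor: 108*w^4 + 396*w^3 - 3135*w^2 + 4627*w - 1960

(3*w - 7)*(6*w - 5)*(6*w - 7)*(w + 8)

Trying the rational-root candidates, w = 7/6 is a root, giving the factor (6*w - 7) and quotient 18*w^3 + 87*w^2 - 421*w + 280.
Next, w = 7/3 is a root, so (3*w - 7) is a factor; dividing leaves 6*w^2 + 43*w - 40.
The remaining quadratic factors as (6*w - 5)(w + 8).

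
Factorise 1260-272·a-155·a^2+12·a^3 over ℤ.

Testing divisors of the constant over divisors of the leading coefficient, a = -10/3 is a root, so (3·a+10) divides it; the quotient is 4·a^2-65·a+126.
The remaining quadratic factors as (a-14)(4·a-9).

(3·a+10)·(4·a-9)·(a-14)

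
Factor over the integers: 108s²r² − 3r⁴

3r²(6s − r)(6s + r)

Pull out the common factor 3r²; 36s² − r² is a difference of squares.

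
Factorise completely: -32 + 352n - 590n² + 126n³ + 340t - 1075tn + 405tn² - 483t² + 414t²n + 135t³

(3t + 2n - 8)(5t + 7n - 4)(9t + 9n - 1)

Group: 5t(27t² + 45tn - 75t + 18n² - 74n + 8) + (7n - 4)(27t² + 45tn - 75t + 18n² - 74n + 8); both groups contain (27t² + 45tn - 75t + 18n² - 74n + 8), so (5t + 7n - 4) is a factor with cofactor 27t² + 45tn - 75t + 18n² - 74n + 8.
The cofactor groups again: 27t² + 45tn - 75t + 18n² - 74n + 8 = 3t(9t + 9n - 1) + (2n - 8)(9t + 9n - 1); both groups contain (9t + 9n - 1), giving (3t + 2n - 8)(9t + 9n - 1).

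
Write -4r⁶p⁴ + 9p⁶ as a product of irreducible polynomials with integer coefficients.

Every term has a factor of p⁴; factoring it out leaves -4r⁶ + 9p².
Recognize a difference of squares with the parts 3p and 2r³.

-p⁴(2r³ - 3p)(2r³ + 3p)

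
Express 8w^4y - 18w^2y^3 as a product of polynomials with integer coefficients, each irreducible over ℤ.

2w^2y(2w + 3y)(2w - 3y)

Pull out the common factor 2w^2y; 4w^2 - 9y^2 is a difference of squares.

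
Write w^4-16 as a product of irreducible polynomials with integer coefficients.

(w+2)(w-2)(w^2+4)

(w)⁴ − (2)⁴ = ((w)² − (2)²)((w)² + (2)²); the first factor splits again, the second (w^2+4) is irreducible.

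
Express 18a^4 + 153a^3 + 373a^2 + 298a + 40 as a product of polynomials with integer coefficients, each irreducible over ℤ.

Testing divisors of the constant over divisors of the leading coefficient, a = −1/6 is a root, giving the factor (6a + 1) and quotient 3a^3 + 25a^2 + 58a + 40.
Continuing, a = −4/3 is a root, giving the factor (3a + 4) and quotient a^2 + 7a + 10.
The remaining quadratic factors as (a + 2)(a + 5).

(3a + 4)(6a + 1)(a + 2)(a + 5)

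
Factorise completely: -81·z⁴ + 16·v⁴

(2·v + 3·z)·(2·v - 3·z)·(4·v² + 9·z²)

Write as (4·v²)² − (9·z²)², then factor 4·v² - 9·z² once more.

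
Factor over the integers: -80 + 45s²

5(3s + 4)(3s - 4)

Factor out 5, leaving 9s² - 16, which is a difference of two squares.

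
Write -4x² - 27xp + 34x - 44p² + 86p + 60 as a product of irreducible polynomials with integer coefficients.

-(4x + 11p + 6)(x + 4p - 10)

Group: -4x(x + 4p - 10) + (-11p - 6)(x + 4p - 10); both groups contain (x + 4p - 10).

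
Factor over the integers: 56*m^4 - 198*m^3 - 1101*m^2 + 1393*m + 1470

By the rational root theorem, m = -5/7 is a root, so (7*m + 5) divides it; the quotient is 8*m^3 - 34*m^2 - 133*m + 294.
Next, m = 7/4 is a root, so (4*m - 7) divides it; the quotient is 2*m^2 - 5*m - 42.
The remaining quadratic factors as (m - 6)(2*m + 7).

(2*m + 7)*(4*m - 7)*(7*m + 5)*(m - 6)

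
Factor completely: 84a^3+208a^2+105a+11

(2a+1)(6a+11)(7a+1)

Trying the rational-root candidates, a = -1/2 is a root, so (2a+1) is a factor; dividing leaves 42a^2+83a+11.
The remaining quadratic factors as (6a+11)(7a+1).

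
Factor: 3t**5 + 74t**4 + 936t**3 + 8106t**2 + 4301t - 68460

Trying the rational-root candidates, t = -4 is a root, giving the factor (t + 4) and quotient 3t**4 + 62t**3 + 688t**2 + 5354t - 17115.
Next, t = 7/3 is a root, giving the factor (3t - 7) and quotient t**3 + 23t**2 + 283t + 2445.
Continuing, t = -15 is a root, so (t + 15) is a factor; dividing leaves t**2 + 8t + 163.
The quadratic t**2 + 8t + 163 has discriminant -588 < 0 and is irreducible over ℤ.

(3t - 7)(t + 15)(t + 4)(t**2 + 8t + 163)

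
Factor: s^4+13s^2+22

Substitute u = s^2 to get a quadratic in u, then factor.
s^2+11 is irreducible over ℤ (always positive, so no real roots).
s^2+2 is irreducible over ℤ (always positive, so no real roots).

(s^2+11)(s^2+2)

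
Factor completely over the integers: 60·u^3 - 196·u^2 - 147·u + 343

Trying the rational-root candidates, u = 7/6 is a root, so (6·u - 7) is a factor; dividing leaves 10·u^2 - 21·u - 49.
The remaining quadratic factors as (2·u - 7)(5·u + 7).

(2·u - 7)·(5·u + 7)·(6·u - 7)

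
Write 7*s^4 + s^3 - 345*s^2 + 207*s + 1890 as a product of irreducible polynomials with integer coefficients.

By the rational root theorem, s = -15/7 is a root, so (7*s + 15) divides it; the quotient is s^3 - 2*s^2 - 45*s + 126.
Next, s = 6 is a root, so (s - 6) is a factor; dividing leaves s^2 + 4*s - 21.
The remaining quadratic factors as (s - 3)(s + 7).

(7*s + 15)*(s + 7)*(s - 3)*(s - 6)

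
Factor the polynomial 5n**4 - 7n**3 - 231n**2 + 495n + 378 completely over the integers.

(5n + 3)(n + 7)(n - 3)(n - 6)

By the rational root theorem, n = 6 is a root, so (n - 6) is a factor; dividing leaves 5n**3 + 23n**2 - 93n - 63.
Next, n = -7 is a root, so (n + 7) divides it; the quotient is 5n**2 - 12n - 9.
The remaining quadratic factors as (n - 3)(5n + 3).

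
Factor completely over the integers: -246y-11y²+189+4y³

Trying the rational-root candidates, y = 3/4 is a root, giving the factor (4y-3) and quotient y²-2y-63.
The remaining quadratic factors as (y+7)(y-9).

(4y-3)(y+7)(y-9)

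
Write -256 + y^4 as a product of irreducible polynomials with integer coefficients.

(y)⁴ − (4)⁴ = ((y)² − (4)²)((y)² + (4)²); the first factor splits again, the second (y^2 + 16) is irreducible.

(y + 4)(y - 4)(y^2 + 16)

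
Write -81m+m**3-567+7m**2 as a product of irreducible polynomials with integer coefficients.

Testing divisors of the constant over divisors of the leading coefficient, m = -7 is a root, giving the factor (m+7) and quotient m**2-81.
The remaining quadratic factors as (m+9)(m-9).

(m+7)(m+9)(m-9)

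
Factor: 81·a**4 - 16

Difference of squares twice: with A = 3·a and B = 2, A⁴ − B⁴ = (A² − B²)(A² + B²), and A² − B² factors again.

(3·a + 2)·(3·a - 2)·(9·a**2 + 4)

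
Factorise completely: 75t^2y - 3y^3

Pull out the common factor 3y; 25t^2 - y^2 is a difference of squares.

3y(5t + y)(5t - y)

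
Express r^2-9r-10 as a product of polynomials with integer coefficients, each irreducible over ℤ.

Two integers with product -10 and sum -9 are 1 and -10.

(r+1)(r-10)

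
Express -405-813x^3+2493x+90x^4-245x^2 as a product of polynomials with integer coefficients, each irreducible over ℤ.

(3x-5)(5x+9)(6x-1)(x-9)

Among the possible rational roots, x = 5/3 is a root, so (3x-5) is a factor; dividing leaves 30x^3-221x^2-450x+81.
Next, x = -9/5 is a root, so (5x+9) divides it; the quotient is 6x^2-55x+9.
The remaining quadratic factors as (x-9)(6x-1).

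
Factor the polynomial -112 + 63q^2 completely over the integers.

7(3q + 4)(3q - 4)

Factor out 7, leaving 9q^2 - 16, which is a difference of two squares.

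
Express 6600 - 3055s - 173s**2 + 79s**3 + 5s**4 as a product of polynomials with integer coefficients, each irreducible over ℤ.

By the rational root theorem, s = 5 is a root, so (s - 5) divides it; the quotient is 5s**3 + 104s**2 + 347s - 1320.
Continuing, s = -15 is a root, so (s + 15) divides it; the quotient is 5s**2 + 29s - 88.
The remaining quadratic factors as (s + 8)(5s - 11).

(5s - 11)(s + 15)(s + 8)(s - 5)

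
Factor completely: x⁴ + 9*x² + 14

(x² + 2)*(x² + 7)

Substitute u = x² to get a quadratic in u, then factor.
x² + 7 is irreducible over ℤ (always positive, so no real roots).
x² + 2 is irreducible over ℤ (always positive, so no real roots).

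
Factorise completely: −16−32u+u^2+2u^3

By the rational root theorem, u = −4 is a root, giving the factor (u+4) and quotient 2u^2−7u−4.
The remaining quadratic factors as (u−4)(2u+1).

(2u+1)(u+4)(u−4)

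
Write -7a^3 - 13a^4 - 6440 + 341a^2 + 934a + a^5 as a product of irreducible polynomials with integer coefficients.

(a - 10)(a - 4)(a - 7)(a^2 + 8a + 23)

Trying the rational-root candidates, a = 10 is a root, so (a - 10) divides it; the quotient is a^4 - 3a^3 - 37a^2 - 29a + 644.
Next, a = 7 is a root, giving the factor (a - 7) and quotient a^3 + 4a^2 - 9a - 92.
Next, a = 4 is a root, so (a - 4) is a factor; dividing leaves a^2 + 8a + 23.
The quadratic a^2 + 8a + 23 has discriminant -28 < 0 and is irreducible over ℤ.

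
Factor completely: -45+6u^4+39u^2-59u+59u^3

(6u+5)(u+1)(u+9)(u-1)

Testing divisors of the constant over divisors of the leading coefficient, u = 1 is a root, giving the factor (u-1) and quotient 6u^3+65u^2+104u+45.
Next, u = -1 is a root, so (u+1) is a factor; dividing leaves 6u^2+59u+45.
The remaining quadratic factors as (6u+5)(u+9).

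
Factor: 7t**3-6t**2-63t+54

(7t-6)(t+3)(t-3)

Group as (7t**3-63t) + (-6t**2+54) = 7t(t**2-9) - 6(t**2-9).
Both groups share the factor (t**2-9).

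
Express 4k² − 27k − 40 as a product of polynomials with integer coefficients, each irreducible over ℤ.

(4k + 5)(k − 8)

Need a pair with product 4·(−40) = −160 and sum −27: that's −32 and 5.
Split the middle term: 4k² − 32k + 5k − 40 = 4k(k − 8) + 5(k − 8).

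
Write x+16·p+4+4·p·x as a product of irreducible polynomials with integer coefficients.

Group as (4·p·x+16·p) + (x+4) = 4·p·(x+4) + (x+4).
Both groups share the factor (x+4).

(4·p+1)·(x+4)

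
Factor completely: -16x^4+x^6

Every term has a factor of x^4; factoring it out leaves x^2-16.
Recognize a difference of squares with the parts x and 4.

x^4(x+4)(x-4)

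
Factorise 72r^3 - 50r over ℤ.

Pull out the common factor 2r; 36r^2 - 25 is a difference of squares.

2r(6r + 5)(6r - 5)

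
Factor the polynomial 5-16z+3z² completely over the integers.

Need a pair with product 3·5 = 15 and sum -16: that's -15 and -1.
Split the middle term: 3z²-15z - z+5 = 3z(z-5) - (z-5).

(3z-1)(z-5)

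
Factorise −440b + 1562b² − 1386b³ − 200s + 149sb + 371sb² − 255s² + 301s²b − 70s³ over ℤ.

−(7s − 14b + 8)(2s − 9b + 5)(5s + 11b)

Group: 2s(−35s² − 7sb − 40s + 154b² − 88b) + (−9b + 5)(−35s² − 7sb − 40s + 154b² − 88b); both groups contain (−35s² − 7sb − 40s + 154b² − 88b), so (2s − 9b + 5) is a factor with cofactor −35s² − 7sb − 40s + 154b² − 88b.
The cofactor groups again: −35s² − 7sb − 40s + 154b² − 88b = −7s(5s + 11b) + (14b − 8)(5s + 11b); both groups contain (5s + 11b), giving −(7s − 14b + 8)(5s + 11b).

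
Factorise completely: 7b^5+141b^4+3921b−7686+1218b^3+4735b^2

By the rational root theorem, b = −7 is a root, giving the factor (b+7) and quotient 7b^4+92b^3+574b^2+717b−1098.
Next, b = −3 is a root, so (b+3) is a factor; dividing leaves 7b^3+71b^2+361b−366.
Continuing, b = 6/7 is a root, so (7b−6) divides it; the quotient is b^2+11b+61.
The quadratic b^2+11b+61 has discriminant −123 < 0 and is irreducible over ℤ.

(7b−6)(b+3)(b+7)(b^2+11b+61)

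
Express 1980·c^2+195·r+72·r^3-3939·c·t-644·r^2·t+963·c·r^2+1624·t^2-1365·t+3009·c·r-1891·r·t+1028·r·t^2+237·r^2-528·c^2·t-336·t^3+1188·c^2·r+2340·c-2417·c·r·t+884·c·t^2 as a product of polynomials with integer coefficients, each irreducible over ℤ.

Group: 12·c·(99·c·r-44·c·t+165·c+72·r^2-140·r·t+237·r+48·t^2-232·t+195) + (r-7·t)·(99·c·r-44·c·t+165·c+72·r^2-140·r·t+237·r+48·t^2-232·t+195); both groups contain (99·c·r-44·c·t+165·c+72·r^2-140·r·t+237·r+48·t^2-232·t+195), so (12·c+r-7·t) is a factor with cofactor 99·c·r-44·c·t+165·c+72·r^2-140·r·t+237·r+48·t^2-232·t+195.
The cofactor groups again: 99·c·r-44·c·t+165·c+72·r^2-140·r·t+237·r+48·t^2-232·t+195 = 11·c·(9·r-4·t+15) + (8·r-12·t+13)·(9·r-4·t+15); both groups contain (9·r-4·t+15), giving (11·c+8·r-12·t+13)·(9·r-4·t+15).

(11·c+8·r-12·t+13)·(12·c+r-7·t)·(9·r-4·t+15)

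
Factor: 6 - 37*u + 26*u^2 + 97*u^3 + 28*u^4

(4*u - 1)*(7*u - 2)*(u + 1)*(u + 3)

Among the possible rational roots, u = 2/7 is a root, giving the factor (7*u - 2) and quotient 4*u^3 + 15*u^2 + 8*u - 3.
Continuing, u = -1 is a root, so (u + 1) is a factor; dividing leaves 4*u^2 + 11*u - 3.
The remaining quadratic factors as (u + 3)(4*u - 1).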